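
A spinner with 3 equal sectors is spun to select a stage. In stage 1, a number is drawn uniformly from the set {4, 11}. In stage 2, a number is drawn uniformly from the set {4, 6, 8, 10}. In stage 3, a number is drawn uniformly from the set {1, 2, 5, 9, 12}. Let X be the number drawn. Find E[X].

E[X | stage 1] = (4+11)/2 = 15/2.
E[X | stage 2] = (4+6+8+10)/4 = 7.
E[X | stage 3] = (1+2+5+9+12)/5 = 29/5.
By the law of total expectation,
E[X] = (1/3)·(15/2) + (1/3)·(7) + (1/3)·(29/5) = 203/30.

203/30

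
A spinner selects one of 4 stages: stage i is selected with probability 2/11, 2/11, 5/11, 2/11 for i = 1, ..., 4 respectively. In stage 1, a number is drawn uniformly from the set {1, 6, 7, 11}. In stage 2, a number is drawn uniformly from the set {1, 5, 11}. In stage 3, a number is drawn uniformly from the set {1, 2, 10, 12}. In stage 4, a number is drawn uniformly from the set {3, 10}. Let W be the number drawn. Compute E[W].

E[W | stage 1] = (1+6+7+11)/4 = 25/4.
E[W | stage 2] = (1+5+11)/3 = 17/3.
E[W | stage 3] = (1+2+10+12)/4 = 25/4.
E[W | stage 4] = (3+10)/2 = 13/2.
E[W] = (2/11)·(25/4) + (2/11)·(17/3) + (5/11)·(25/4) + (2/11)·(13/2) = 817/132.

817/132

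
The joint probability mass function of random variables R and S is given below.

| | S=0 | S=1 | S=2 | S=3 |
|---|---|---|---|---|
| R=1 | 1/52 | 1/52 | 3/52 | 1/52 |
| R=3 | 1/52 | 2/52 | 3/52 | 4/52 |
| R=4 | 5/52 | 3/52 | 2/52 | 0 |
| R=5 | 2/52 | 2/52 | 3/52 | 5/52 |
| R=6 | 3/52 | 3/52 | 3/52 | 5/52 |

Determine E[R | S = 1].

47/11

P(S = 1) = 11/52.
Σ R·P over the event = 1·(1/52) + 3·(2/52) + 4·(3/52) + 5·(2/52) + 6·(3/52) = 47/52.
E[R | S = 1] = (47/52) / (11/52) = 47/11.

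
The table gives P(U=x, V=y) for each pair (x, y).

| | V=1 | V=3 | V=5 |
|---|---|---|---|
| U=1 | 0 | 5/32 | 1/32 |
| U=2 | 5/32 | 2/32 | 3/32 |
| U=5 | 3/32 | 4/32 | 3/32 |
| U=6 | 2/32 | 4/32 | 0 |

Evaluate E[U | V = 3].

53/15

P(V = 3) = 15/32.
Σ U·P over the event = 1·(5/32) + 2·(2/32) + 5·(4/32) + 6·(4/32) = 53/32.
E[U | V = 3] = (53/32) / (15/32) = 53/15.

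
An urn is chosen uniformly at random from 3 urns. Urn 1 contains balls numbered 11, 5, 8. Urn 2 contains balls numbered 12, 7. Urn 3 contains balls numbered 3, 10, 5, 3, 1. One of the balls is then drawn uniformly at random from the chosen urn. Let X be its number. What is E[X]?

E[X | urn 1] = (11+5+8)/3 = 8.
E[X | urn 2] = (12+7)/2 = 19/2.
E[X | urn 3] = (3+10+5+3+1)/5 = 22/5.
E[X] = (1/3)·(8) + (1/3)·(19/2) + (1/3)·(22/5) = 73/10.

73/10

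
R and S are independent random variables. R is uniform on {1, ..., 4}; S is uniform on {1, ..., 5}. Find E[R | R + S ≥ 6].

3

Outcomes with R + S ≥ 6: (1,5), (2,4), (2,5), (3,3), (3,4), (3,5), (4,2), (4,3), (4,4), (4,5), each with probability 1/20.
E[R | R + S ≥ 6] = (1 + 2 + 2 + 3 + 3 + 3 + 4 + 4 + 4 + 4) / 10 = 3.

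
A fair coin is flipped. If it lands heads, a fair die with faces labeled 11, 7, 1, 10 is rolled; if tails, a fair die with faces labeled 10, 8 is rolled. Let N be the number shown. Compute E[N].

E[N | heads] = (11+7+1+10)/4 = 29/4.
E[N | tails] = (10+8)/2 = 9.
By the law of total expectation,
E[N] = (1/2)·(29/4) + (1/2)·(9) = 65/8.

65/8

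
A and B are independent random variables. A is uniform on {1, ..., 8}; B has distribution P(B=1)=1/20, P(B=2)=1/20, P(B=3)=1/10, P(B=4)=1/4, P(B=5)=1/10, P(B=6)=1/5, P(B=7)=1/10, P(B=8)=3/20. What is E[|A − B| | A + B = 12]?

5/2

P(A + B = 12) = 1/10.
Summing |A−B|·P(x,y) over outcomes with A + B = 12 gives 1/4.
E[|A − B| | A + B = 12] = (1/4) / (1/10) = 5/2.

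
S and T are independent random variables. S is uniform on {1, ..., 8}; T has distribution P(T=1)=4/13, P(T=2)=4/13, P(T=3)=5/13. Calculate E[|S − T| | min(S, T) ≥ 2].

164/63

P(min(S, T) ≥ 2) = 63/104.
Summing |S−T|·P(x,y) over outcomes with min(S, T) ≥ 2 gives 41/26.
E[|S − T| | min(S, T) ≥ 2] = (41/26) / (63/104) = 164/63.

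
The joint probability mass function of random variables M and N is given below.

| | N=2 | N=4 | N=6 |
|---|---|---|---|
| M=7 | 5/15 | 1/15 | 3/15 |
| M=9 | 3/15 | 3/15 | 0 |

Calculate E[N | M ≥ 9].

3

P(M ≥ 9) = 2/5.
Σ N·P over the event = 2·(3/15) + 4·(3/15) = 6/5.
E[N | M ≥ 9] = (6/5) / (2/5) = 3.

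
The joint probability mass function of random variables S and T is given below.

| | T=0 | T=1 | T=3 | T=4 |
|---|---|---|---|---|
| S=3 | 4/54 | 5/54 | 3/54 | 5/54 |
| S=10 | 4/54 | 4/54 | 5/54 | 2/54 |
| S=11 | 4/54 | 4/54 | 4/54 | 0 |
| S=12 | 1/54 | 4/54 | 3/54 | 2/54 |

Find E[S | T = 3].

139/15

P(T = 3) = 5/18.
Σ S·P over the event = 3·(3/54) + 10·(5/54) + 11·(4/54) + 12·(3/54) = 139/54.
E[S | T = 3] = (139/54) / (5/18) = 139/15.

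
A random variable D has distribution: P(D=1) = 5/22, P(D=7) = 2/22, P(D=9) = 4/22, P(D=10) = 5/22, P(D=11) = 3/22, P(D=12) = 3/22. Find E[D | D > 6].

169/17

P(D > 6) = 17/22.
Σ over the event: 7·1/11 + 9·2/11 + 10·5/22 + 11·3/22 + 12·3/22 = 169/22.
E[D | D > 6] = (169/22) / (17/22) = 169/17.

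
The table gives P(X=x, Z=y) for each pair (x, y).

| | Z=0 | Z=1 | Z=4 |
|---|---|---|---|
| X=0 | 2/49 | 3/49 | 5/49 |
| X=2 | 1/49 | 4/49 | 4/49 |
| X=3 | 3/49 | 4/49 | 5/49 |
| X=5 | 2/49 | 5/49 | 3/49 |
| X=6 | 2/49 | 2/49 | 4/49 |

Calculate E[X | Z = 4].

62/21

P(Z = 4) = 3/7.
Σ X·P over the event = 0·(5/49) + 2·(4/49) + 3·(5/49) + 5·(3/49) + 6·(4/49) = 62/49.
E[X | Z = 4] = (62/49) / (3/7) = 62/21.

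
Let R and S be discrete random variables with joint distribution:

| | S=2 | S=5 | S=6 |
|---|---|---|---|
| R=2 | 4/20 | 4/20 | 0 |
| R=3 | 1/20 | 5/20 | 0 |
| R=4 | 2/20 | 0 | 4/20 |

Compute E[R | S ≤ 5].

21/8

P(S ≤ 5) = 4/5.
Σ R·P over the event = 2·(4/20) + 2·(4/20) + 3·(1/20) + 3·(5/20) + 4·(2/20) = 21/10.
E[R | S ≤ 5] = (21/10) / (4/5) = 21/8.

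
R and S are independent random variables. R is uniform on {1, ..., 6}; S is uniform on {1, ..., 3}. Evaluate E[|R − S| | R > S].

31/12

P(R > S) = 2/3.
Summing |R−S|·P(x,y) over outcomes with R > S gives 31/18.
E[|R − S| | R > S] = (31/18) / (2/3) = 31/12.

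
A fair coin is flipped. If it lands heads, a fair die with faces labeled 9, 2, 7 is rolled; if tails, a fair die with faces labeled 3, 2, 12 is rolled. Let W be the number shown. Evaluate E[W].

E[W | heads] = (9+2+7)/3 = 6.
E[W | tails] = (3+2+12)/3 = 17/3.
By the law of total expectation,
E[W] = (1/2)·(6) + (1/2)·(17/3) = 35/6.

35/6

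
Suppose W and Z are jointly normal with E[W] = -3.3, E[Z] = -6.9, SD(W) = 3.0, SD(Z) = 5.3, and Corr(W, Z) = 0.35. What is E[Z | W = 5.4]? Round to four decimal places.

-1.5205

E[Z | W=x] = μ_Z + ρ(σ_Z/σ_W)(x − μ_W) for jointly normal variables.
E[Z | W=5.4] = -6.9 + (0.35)·(5.3/3.0)·(5.4 − (-3.3)) = -6.9 + (0.61833)·(8.7) = -1.5205.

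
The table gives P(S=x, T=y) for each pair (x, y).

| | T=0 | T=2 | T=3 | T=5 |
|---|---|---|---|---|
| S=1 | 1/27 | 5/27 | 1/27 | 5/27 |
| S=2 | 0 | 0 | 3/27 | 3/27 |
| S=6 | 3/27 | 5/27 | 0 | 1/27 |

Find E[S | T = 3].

P(T = 3) = 4/27.
Σ S·P over the event = 1·(1/27) + 2·(3/27) = 7/27.
E[S | T = 3] = (7/27) / (4/27) = 7/4.

7/4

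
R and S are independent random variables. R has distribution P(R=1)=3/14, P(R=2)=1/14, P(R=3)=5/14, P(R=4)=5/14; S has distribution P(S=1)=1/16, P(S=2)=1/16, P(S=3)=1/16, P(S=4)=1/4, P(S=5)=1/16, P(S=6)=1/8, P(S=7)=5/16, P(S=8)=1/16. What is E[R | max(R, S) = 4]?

P(max(R, S) = 4) = 71/224.
Summing R·P(x,y) over outcomes with max(R, S) = 4 gives 55/56.
E[R | max(R, S) = 4] = (55/56) / (71/224) = 220/71.

220/71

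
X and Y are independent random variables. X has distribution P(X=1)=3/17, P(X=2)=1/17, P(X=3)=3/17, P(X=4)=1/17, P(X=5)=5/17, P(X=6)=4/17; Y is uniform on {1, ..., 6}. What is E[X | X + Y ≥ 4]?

P(X + Y ≥ 4) = 95/102.
Summing X·P(x,y) over outcomes with X + Y ≥ 4 gives 197/51.
E[X | X + Y ≥ 4] = (197/51) / (95/102) = 394/95.

394/95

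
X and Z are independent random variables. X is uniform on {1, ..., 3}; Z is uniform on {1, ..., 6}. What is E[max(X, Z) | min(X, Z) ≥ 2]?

P(min(X, Z) ≥ 2) = 5/9.
Summing max(X,Z)·P(x,y) over outcomes with min(X, Z) ≥ 2 gives 41/18.
E[max(X, Z) | min(X, Z) ≥ 2] = (41/18) / (5/9) = 41/10.

41/10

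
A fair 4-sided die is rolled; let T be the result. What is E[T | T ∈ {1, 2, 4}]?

7/3

P(T ∈ {1, 2, 4}) = 3/4.
Σ over the event: 1·1/4 + 2·1/4 + 4·1/4 = 7/4.
E[T | T ∈ {1, 2, 4}] = (7/4) / (3/4) = 7/3.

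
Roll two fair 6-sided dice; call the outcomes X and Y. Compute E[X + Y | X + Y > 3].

244/33

P(X + Y > 3) = 11/12.
Summing (X+Y)·P(x,y) over outcomes with X + Y > 3 gives 61/9.
E[X + Y | X + Y > 3] = (61/9) / (11/12) = 244/33.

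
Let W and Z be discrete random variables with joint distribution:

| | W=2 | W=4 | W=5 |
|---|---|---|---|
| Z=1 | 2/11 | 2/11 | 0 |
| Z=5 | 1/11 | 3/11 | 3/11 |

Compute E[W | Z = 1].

3

P(Z = 1) = 4/11.
Σ W·P over the event = 2·(2/11) + 4·(2/11) = 12/11.
E[W | Z = 1] = (12/11) / (4/11) = 3.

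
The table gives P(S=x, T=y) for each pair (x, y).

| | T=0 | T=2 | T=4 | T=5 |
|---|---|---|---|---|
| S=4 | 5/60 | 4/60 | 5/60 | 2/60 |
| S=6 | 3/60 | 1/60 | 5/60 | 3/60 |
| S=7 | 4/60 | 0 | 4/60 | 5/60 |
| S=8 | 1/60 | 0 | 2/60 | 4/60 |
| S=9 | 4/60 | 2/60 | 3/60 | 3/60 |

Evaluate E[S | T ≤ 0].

P(T ≤ 0) = 17/60.
Σ S·P over the event = 4·(5/60) + 6·(3/60) + 7·(4/60) + 8·(1/60) + 9·(4/60) = 11/6.
E[S | T ≤ 0] = (11/6) / (17/60) = 110/17.

110/17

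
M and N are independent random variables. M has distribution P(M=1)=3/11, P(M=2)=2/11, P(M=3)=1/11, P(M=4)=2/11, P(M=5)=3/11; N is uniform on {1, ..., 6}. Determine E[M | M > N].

P(M > N) = 1/3.
Summing M·P(x,y) over outcomes with M > N gives 47/33.
E[M | M > N] = (47/33) / (1/3) = 47/11.

47/11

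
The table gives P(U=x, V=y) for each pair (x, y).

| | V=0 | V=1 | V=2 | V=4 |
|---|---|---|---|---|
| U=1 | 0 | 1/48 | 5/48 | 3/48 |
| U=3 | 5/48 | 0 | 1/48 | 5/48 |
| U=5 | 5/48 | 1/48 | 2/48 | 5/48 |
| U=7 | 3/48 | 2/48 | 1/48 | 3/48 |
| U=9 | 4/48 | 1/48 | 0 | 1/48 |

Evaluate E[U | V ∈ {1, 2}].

P(V ∈ {1, 2}) = 7/24.
Σ U·P over the event = 1·(1/48) + 1·(5/48) + 3·(1/48) + 5·(1/48) + 5·(2/48) + 7·(2/48) + 7·(1/48) + 9·(1/48) = 9/8.
E[U | V ∈ {1, 2}] = (9/8) / (7/24) = 27/7.

27/7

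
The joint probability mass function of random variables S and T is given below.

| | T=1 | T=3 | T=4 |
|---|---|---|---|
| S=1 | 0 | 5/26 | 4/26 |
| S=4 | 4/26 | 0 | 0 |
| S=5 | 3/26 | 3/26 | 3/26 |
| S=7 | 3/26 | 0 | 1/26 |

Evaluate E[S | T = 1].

26/5

P(T = 1) = 5/13.
Σ S·P over the event = 4·(4/26) + 5·(3/26) + 7·(3/26) = 2.
E[S | T = 1] = (2) / (5/13) = 26/5.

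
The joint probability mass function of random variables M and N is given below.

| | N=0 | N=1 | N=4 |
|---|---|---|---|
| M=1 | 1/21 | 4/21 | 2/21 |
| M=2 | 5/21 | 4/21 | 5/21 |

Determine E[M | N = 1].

3/2

P(N = 1) = 8/21.
Summing M·P(M=x,N=y) over the conditioning event gives 4/7.
E[M | N = 1] = (4/7) / (8/21) = 3/2.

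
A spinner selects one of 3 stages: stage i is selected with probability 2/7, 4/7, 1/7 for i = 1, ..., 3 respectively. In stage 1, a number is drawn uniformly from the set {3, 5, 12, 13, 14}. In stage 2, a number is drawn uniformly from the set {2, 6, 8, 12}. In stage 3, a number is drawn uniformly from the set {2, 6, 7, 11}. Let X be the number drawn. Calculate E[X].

E[X | stage 1] = (3+5+12+13+14)/5 = 47/5.
E[X | stage 2] = (2+6+8+12)/4 = 7.
E[X | stage 3] = (2+6+7+11)/4 = 13/2.
E[X] = (2/7)·(47/5) + (4/7)·(7) + (1/7)·(13/2) = 533/70.

533/70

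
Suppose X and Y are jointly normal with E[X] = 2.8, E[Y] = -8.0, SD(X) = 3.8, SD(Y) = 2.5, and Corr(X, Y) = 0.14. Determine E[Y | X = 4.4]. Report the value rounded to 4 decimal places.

-7.8526

E[Y | X=x] = μ_Y + ρ(σ_Y/σ_X)(x − μ_X) for jointly normal variables.
E[Y | X=4.4] = -8.0 + (0.14)·(2.5/3.8)·(4.4 − (2.8)) = -8.0 + (0.092105)·(1.6) = -7.8526.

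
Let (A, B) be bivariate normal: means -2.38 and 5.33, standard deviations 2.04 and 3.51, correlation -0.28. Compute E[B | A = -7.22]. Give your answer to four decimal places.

7.6617

E[B | A=x] = μ_B + ρ(σ_B/σ_A)(x − μ_A) for jointly normal variables.
E[B | A=-7.22] = 5.33 + (-0.28)·(3.51/2.04)·(-7.22 − (-2.38)) = 5.33 + (-0.48176)·(-4.84) = 7.6617.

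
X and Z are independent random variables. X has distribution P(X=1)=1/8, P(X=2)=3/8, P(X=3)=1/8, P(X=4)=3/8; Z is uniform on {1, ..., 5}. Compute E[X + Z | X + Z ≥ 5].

98/15

P(X + Z ≥ 5) = 3/4.
Summing (X+Z)·P(x,y) over outcomes with X + Z ≥ 5 gives 49/10.
E[X + Z | X + Z ≥ 5] = (49/10) / (3/4) = 98/15.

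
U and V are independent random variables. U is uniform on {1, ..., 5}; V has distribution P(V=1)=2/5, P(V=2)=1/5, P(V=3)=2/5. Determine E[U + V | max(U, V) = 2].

13/4

P(max(U, V) = 2) = 4/25.
Summing (U+V)·P(x,y) over outcomes with max(U, V) = 2 gives 13/25.
E[U + V | max(U, V) = 2] = (13/25) / (4/25) = 13/4.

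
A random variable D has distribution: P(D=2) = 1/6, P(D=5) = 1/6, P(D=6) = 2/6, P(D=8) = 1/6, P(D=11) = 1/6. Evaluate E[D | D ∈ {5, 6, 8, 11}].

P(D ∈ {5, 6, 8, 11}) = 5/6.
Σ over the event: 5·1/6 + 6·1/3 + 8·1/6 + 11·1/6 = 6.
E[D | D ∈ {5, 6, 8, 11}] = (6) / (5/6) = 36/5.

36/5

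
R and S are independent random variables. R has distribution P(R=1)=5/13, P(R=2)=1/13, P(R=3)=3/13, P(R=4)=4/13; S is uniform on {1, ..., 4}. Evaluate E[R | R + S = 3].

7/6

P(R + S = 3) = 3/26.
Summing R·P(x,y) over outcomes with R + S = 3 gives 7/52.
E[R | R + S = 3] = (7/52) / (3/26) = 7/6.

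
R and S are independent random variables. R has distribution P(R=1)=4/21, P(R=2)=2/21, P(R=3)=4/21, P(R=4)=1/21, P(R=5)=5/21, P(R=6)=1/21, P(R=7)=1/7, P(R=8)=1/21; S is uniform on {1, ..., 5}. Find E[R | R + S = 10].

6

P(R + S = 10) = 2/21.
Summing R·P(x,y) over outcomes with R + S = 10 gives 4/7.
E[R | R + S = 10] = (4/7) / (2/21) = 6.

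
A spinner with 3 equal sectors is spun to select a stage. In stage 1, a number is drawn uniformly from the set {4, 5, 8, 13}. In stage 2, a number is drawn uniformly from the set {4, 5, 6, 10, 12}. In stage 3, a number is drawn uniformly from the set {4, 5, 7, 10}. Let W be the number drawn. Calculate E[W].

E[W | stage 1] = (4+5+8+13)/4 = 15/2.
E[W | stage 2] = (4+5+6+10+12)/5 = 37/5.
E[W | stage 3] = (4+5+7+10)/4 = 13/2.
E[W] = (1/3)·(15/2) + (1/3)·(37/5) + (1/3)·(13/2) = 107/15.

107/15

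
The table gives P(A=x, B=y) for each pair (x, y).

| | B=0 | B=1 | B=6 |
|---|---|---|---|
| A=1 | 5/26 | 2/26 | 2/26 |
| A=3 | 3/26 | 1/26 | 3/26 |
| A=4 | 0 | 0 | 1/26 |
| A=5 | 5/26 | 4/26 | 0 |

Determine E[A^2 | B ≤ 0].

157/13

P(B ≤ 0) = 1/2.
Σ A^2·P over the event = 1·(5/26) + 9·(3/26) + 25·(5/26) = 157/26.
E[A^2 | B ≤ 0] = (157/26) / (1/2) = 157/13.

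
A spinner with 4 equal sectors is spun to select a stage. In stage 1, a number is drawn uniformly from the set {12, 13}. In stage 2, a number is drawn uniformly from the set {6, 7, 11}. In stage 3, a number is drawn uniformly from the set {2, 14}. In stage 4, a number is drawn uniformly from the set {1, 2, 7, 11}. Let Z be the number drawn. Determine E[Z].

E[Z | stage 1] = (12+13)/2 = 25/2.
E[Z | stage 2] = (6+7+11)/3 = 8.
E[Z | stage 3] = (2+14)/2 = 8.
E[Z | stage 4] = (1+2+7+11)/4 = 21/4.
E[Z] = (1/4)·(25/2) + (1/4)·(8) + (1/4)·(8) + (1/4)·(21/4) = 135/16.

135/16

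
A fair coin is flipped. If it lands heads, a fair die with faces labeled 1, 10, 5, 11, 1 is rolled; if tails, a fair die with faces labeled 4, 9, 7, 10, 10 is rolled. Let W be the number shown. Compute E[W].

34/5

E[W | heads] = (1+10+5+11+1)/5 = 28/5.
E[W | tails] = (4+9+7+10+10)/5 = 8.
E[W] = (1/2)·(28/5) + (1/2)·(8) = 34/5.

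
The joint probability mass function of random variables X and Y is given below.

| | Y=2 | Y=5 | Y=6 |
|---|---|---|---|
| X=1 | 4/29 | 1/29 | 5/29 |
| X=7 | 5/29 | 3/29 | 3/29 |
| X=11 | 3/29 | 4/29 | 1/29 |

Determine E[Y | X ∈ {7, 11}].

75/19

P(X ∈ {7, 11}) = 19/29.
Σ Y·P over the event = 2·(5/29) + 5·(3/29) + 6·(3/29) + 2·(3/29) + 5·(4/29) + 6·(1/29) = 75/29.
E[Y | X ∈ {7, 11}] = (75/29) / (19/29) = 75/19.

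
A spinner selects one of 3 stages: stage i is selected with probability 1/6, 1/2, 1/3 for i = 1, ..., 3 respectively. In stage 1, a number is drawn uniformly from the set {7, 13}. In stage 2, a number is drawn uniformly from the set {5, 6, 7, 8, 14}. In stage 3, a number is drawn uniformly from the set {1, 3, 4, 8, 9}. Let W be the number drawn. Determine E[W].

22/3

E[W | stage 1] = (7+13)/2 = 10.
E[W | stage 2] = (5+6+7+8+14)/5 = 8.
E[W | stage 3] = (1+3+4+8+9)/5 = 5.
E[W] = (1/6)·(10) + (1/2)·(8) + (1/3)·(5) = 22/3.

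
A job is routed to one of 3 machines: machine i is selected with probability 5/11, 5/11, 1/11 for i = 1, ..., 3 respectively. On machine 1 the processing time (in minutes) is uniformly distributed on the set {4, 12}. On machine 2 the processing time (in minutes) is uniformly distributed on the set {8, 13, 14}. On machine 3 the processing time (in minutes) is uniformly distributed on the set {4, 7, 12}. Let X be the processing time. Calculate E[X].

E[X | machine 1] = (4+12)/2 = 8.
E[X | machine 2] = (8+13+14)/3 = 35/3.
E[X | machine 3] = (4+7+12)/3 = 23/3.
By the law of total expectation,
E[X] = (5/11)·(8) + (5/11)·(35/3) + (1/11)·(23/3) = 106/11.

106/11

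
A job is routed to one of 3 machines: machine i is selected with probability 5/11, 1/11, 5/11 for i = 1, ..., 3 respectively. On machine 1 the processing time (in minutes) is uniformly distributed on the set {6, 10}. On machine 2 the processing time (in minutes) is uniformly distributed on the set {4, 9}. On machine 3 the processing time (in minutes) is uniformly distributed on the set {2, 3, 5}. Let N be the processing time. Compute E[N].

E[N | machine 1] = (6+10)/2 = 8.
E[N | machine 2] = (4+9)/2 = 13/2.
E[N | machine 3] = (2+3+5)/3 = 10/3.
By the law of total expectation,
E[N] = (5/11)·(8) + (1/11)·(13/2) + (5/11)·(10/3) = 379/66.

379/66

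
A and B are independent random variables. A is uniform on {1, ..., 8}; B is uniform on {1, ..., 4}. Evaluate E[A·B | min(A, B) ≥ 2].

P(min(A, B) ≥ 2) = 21/32.
Summing AB·P(x,y) over outcomes with min(A, B) ≥ 2 gives 315/32.
E[A·B | min(A, B) ≥ 2] = (315/32) / (21/32) = 15.

15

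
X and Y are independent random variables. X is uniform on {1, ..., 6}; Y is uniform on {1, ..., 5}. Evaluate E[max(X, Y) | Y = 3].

P(Y = 3) = 1/5.
Summing max(X,Y)·P(x,y) over outcomes with Y = 3 gives 4/5.
E[max(X, Y) | Y = 3] = (4/5) / (1/5) = 4.

4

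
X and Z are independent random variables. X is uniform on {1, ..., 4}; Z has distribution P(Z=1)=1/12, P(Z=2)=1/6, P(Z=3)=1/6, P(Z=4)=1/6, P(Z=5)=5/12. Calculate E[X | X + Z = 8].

P(X + Z = 8) = 7/48.
Summing X·P(x,y) over outcomes with X + Z = 8 gives 23/48.
E[X | X + Z = 8] = (23/48) / (7/48) = 23/7.

23/7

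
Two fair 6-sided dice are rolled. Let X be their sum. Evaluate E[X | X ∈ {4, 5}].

32/7

P(X ∈ {4, 5}) = 7/36.
Σ over the event: 4·1/12 + 5·1/9 = 8/9.
E[X | X ∈ {4, 5}] = (8/9) / (7/36) = 32/7.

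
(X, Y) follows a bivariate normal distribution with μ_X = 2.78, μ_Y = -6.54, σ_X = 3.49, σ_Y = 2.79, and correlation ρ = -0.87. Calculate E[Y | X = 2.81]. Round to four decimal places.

-6.5609

For a bivariate normal, E[Y | X=x] = μ_Y + ρ·(σ_Y/σ_X)·(x − μ_X).
E[Y | X=2.81] = -6.54 + (-0.87)·(2.79/3.49)·(2.81 − (2.78)) = -6.54 + (-0.6955)·(0.03) = -6.5609.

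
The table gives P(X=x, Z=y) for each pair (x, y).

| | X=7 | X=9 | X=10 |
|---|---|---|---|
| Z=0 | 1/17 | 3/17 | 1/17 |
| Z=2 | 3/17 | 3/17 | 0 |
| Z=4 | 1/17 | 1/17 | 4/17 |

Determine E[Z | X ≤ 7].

2

P(X ≤ 7) = 5/17.
Summing Z·P(X=x,Z=y) over the conditioning event gives 10/17.
E[Z | X ≤ 7] = (10/17) / (5/17) = 2.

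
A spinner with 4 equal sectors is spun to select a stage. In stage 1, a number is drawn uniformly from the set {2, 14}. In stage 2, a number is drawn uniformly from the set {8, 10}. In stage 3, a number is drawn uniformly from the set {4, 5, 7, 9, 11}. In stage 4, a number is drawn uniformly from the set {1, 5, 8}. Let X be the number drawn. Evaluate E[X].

E[X | stage 1] = (2+14)/2 = 8.
E[X | stage 2] = (8+10)/2 = 9.
E[X | stage 3] = (4+5+7+9+11)/5 = 36/5.
E[X | stage 4] = (1+5+8)/3 = 14/3.
E[X] = (1/4)·(8) + (1/4)·(9) + (1/4)·(36/5) + (1/4)·(14/3) = 433/60.

433/60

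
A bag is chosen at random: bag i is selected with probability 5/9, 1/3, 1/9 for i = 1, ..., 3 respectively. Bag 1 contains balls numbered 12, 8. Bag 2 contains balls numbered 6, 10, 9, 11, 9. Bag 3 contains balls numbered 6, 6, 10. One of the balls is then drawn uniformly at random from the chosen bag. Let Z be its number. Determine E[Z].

253/27

E[Z | bag 1] = (12+8)/2 = 10.
E[Z | bag 2] = (6+10+9+11+9)/5 = 9.
E[Z | bag 3] = (6+6+10)/3 = 22/3.
E[Z] = (5/9)·(10) + (1/3)·(9) + (1/9)·(22/3) = 253/27.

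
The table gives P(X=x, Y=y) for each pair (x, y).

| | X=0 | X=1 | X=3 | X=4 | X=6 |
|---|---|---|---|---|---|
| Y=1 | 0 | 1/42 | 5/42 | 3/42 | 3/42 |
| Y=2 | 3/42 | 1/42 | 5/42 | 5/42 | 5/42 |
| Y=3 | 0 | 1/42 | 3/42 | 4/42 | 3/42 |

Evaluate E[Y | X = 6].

P(X = 6) = 11/42.
Σ Y·P over the event = 1·(3/42) + 2·(5/42) + 3·(3/42) = 11/21.
E[Y | X = 6] = (11/21) / (11/42) = 2.

2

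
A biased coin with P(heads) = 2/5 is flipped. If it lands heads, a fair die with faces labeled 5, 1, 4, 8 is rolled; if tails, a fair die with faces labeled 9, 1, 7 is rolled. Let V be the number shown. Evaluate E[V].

26/5

E[V | heads] = (5+1+4+8)/4 = 9/2.
E[V | tails] = (9+1+7)/3 = 17/3.
By the law of total expectation,
E[V] = (2/5)·(9/2) + (3/5)·(17/3) = 26/5.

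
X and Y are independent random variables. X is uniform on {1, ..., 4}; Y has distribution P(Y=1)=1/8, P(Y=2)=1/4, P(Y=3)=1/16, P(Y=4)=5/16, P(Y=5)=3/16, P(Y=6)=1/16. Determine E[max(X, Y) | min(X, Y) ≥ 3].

89/20

P(min(X, Y) ≥ 3) = 5/16.
Summing max(X,Y)·P(x,y) over outcomes with min(X, Y) ≥ 3 gives 89/64.
E[max(X, Y) | min(X, Y) ≥ 3] = (89/64) / (5/16) = 89/20.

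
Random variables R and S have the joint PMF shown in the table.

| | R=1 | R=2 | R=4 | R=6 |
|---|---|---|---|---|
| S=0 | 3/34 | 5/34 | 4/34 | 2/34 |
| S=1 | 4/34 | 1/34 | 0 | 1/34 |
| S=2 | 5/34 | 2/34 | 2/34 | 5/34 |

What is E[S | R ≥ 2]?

P(R ≥ 2) = 11/17.
Summing S·P(R=x,S=y) over the conditioning event gives 10/17.
E[S | R ≥ 2] = (10/17) / (11/17) = 10/11.

10/11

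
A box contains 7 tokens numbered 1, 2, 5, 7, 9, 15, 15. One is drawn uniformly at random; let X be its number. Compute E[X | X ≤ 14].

P(X ≤ 14) = 5/7.
Σ over the event: 1·1/7 + 2·1/7 + 5·1/7 + 7·1/7 + 9·1/7 = 24/7.
E[X | X ≤ 14] = (24/7) / (5/7) = 24/5.

24/5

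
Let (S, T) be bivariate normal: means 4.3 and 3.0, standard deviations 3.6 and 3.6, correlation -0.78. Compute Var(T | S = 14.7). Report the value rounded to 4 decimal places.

5.0751

Var(T | S=x) = (1 − ρ²)·σ_T².
Var(T | S=14.7) = (3.6)²·(1 − (-0.78)²) = 12.96·0.3916 = 5.0751.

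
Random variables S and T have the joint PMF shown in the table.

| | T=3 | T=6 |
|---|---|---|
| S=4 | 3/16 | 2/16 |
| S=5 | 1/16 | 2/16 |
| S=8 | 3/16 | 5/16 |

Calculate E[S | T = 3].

P(T = 3) = 7/16.
Σ S·P over the event = 4·(3/16) + 5·(1/16) + 8·(3/16) = 41/16.
E[S | T = 3] = (41/16) / (7/16) = 41/7.

41/7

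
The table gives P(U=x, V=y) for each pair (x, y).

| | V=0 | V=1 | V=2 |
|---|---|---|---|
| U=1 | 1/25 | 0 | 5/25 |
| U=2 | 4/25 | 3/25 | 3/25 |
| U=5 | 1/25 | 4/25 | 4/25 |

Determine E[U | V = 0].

7/3

P(V = 0) = 6/25.
Σ U·P over the event = 1·(1/25) + 2·(4/25) + 5·(1/25) = 14/25.
E[U | V = 0] = (14/25) / (6/25) = 7/3.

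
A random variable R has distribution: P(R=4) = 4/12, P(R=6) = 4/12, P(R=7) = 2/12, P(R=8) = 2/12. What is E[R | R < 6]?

P(R < 6) = 1/3.
Σ over the event: 4·1/3 = 4/3.
E[R | R < 6] = (4/3) / (1/3) = 4.

4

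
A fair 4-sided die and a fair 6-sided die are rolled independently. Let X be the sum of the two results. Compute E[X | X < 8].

46/9

P(X < 8) = 3/4.
Σ over the event: 2·1/24 + 3·1/12 + 4·1/8 + 5·1/6 + 6·1/6 + 7·1/6 = 23/6.
E[X | X < 8] = (23/6) / (3/4) = 46/9.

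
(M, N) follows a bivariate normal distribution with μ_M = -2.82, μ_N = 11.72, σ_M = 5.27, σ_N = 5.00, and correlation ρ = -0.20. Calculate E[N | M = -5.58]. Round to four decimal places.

The regression of N on M has slope ρ·σ_N/σ_M and passes through (μ_M, μ_N).
E[N | M=-5.58] = 11.72 + (-0.20)·(5.00/5.27)·(-5.58 − (-2.82)) = 11.72 + (-0.18975)·(-2.76) = 12.2437.

12.2437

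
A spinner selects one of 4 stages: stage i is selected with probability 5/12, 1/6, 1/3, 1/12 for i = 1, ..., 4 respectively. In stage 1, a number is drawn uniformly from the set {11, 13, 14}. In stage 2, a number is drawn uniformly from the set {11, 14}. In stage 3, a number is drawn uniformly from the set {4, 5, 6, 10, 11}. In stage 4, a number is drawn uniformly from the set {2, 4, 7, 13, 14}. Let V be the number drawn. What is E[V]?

1877/180

E[V | stage 1] = (11+13+14)/3 = 38/3.
E[V | stage 2] = (11+14)/2 = 25/2.
E[V | stage 3] = (4+5+6+10+11)/5 = 36/5.
E[V | stage 4] = (2+4+7+13+14)/5 = 8.
E[V] = (5/12)·(38/3) + (1/6)·(25/2) + (1/3)·(36/5) + (1/12)·(8) = 1877/180.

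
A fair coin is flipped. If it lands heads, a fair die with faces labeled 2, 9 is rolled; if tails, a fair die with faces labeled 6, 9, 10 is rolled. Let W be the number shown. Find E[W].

83/12

E[W | heads] = (2+9)/2 = 11/2.
E[W | tails] = (6+9+10)/3 = 25/3.
By the law of total expectation,
E[W] = (1/2)·(11/2) + (1/2)·(25/3) = 83/12.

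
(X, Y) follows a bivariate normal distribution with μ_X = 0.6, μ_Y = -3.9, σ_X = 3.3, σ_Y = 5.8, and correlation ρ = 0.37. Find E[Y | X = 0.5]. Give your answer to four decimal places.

For a bivariate normal, E[Y | X=x] = μ_Y + ρ·(σ_Y/σ_X)·(x − μ_X).
E[Y | X=0.5] = -3.9 + (0.37)·(5.8/3.3)·(0.5 − (0.6)) = -3.9 + (0.6503)·(-0.1) = -3.9650.

-3.9650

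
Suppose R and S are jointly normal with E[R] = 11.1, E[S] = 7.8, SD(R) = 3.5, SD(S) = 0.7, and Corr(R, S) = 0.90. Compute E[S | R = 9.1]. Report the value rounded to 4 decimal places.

The regression of S on R has slope ρ·σ_S/σ_R and passes through (μ_R, μ_S).
E[S | R=9.1] = 7.8 + (0.90)·(0.7/3.5)·(9.1 − (11.1)) = 7.8 + (0.18)·(-2) = 7.4400.

7.4400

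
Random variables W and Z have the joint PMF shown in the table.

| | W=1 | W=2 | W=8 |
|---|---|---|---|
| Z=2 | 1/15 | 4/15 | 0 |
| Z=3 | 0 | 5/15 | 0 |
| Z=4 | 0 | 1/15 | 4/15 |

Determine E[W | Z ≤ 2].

9/5

P(Z ≤ 2) = 1/3.
Σ W·P over the event = 1·(1/15) + 2·(4/15) = 3/5.
E[W | Z ≤ 2] = (3/5) / (1/3) = 9/5.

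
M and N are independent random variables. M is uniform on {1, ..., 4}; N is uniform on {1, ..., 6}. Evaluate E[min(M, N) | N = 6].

5/2

P(N = 6) = 1/6.
Summing min(M,N)·P(x,y) over outcomes with N = 6 gives 5/12.
E[min(M, N) | N = 6] = (5/12) / (1/6) = 5/2.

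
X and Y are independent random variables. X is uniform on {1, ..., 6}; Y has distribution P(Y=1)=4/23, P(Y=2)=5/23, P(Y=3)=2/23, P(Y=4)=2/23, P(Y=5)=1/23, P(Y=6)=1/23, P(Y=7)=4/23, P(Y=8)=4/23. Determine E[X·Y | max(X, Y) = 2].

19/7

P(max(X, Y) = 2) = 7/69.
Summing XY·P(x,y) over outcomes with max(X, Y) = 2 gives 19/69.
E[X·Y | max(X, Y) = 2] = (19/69) / (7/69) = 19/7.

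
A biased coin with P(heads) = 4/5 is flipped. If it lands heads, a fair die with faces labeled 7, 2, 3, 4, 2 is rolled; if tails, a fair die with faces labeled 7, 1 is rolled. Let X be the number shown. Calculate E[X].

E[X | heads] = (7+2+3+4+2)/5 = 18/5.
E[X | tails] = (7+1)/2 = 4.
E[X] = (4/5)·(18/5) + (1/5)·(4) = 92/25.

92/25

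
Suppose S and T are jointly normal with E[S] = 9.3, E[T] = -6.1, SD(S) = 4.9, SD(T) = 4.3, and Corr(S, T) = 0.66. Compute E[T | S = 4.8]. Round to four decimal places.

-8.7063

The regression of T on S has slope ρ·σ_T/σ_S and passes through (μ_S, μ_T).
E[T | S=4.8] = -6.1 + (0.66)·(4.3/4.9)·(4.8 − (9.3)) = -6.1 + (0.57918)·(-4.5) = -8.7063.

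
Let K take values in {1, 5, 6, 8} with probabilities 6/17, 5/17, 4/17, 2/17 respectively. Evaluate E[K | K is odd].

31/11

P(K is odd) = 11/17.
Σ over the event: 1·6/17 + 5·5/17 = 31/17.
E[K | K is odd] = (31/17) / (11/17) = 31/11.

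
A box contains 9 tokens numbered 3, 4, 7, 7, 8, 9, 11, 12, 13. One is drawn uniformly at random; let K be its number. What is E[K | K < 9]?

P(K < 9) = 5/9.
Σ over the event: 3·1/9 + 4·1/9 + 7·2/9 + 8·1/9 = 29/9.
E[K | K < 9] = (29/9) / (5/9) = 29/5.

29/5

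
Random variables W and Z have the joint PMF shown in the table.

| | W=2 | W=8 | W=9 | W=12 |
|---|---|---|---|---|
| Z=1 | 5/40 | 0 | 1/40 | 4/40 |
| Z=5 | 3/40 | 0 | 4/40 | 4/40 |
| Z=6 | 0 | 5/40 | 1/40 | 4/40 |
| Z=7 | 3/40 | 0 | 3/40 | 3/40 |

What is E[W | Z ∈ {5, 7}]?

P(Z ∈ {5, 7}) = 1/2.
Summing W·P(W=x,Z=y) over the conditioning event gives 159/40.
E[W | Z ∈ {5, 7}] = (159/40) / (1/2) = 159/20.

159/20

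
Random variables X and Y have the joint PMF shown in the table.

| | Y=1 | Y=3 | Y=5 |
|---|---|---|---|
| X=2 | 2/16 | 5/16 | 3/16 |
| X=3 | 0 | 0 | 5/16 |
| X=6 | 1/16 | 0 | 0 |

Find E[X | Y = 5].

21/8

P(Y = 5) = 1/2.
Σ X·P over the event = 2·(3/16) + 3·(5/16) = 21/16.
E[X | Y = 5] = (21/16) / (1/2) = 21/8.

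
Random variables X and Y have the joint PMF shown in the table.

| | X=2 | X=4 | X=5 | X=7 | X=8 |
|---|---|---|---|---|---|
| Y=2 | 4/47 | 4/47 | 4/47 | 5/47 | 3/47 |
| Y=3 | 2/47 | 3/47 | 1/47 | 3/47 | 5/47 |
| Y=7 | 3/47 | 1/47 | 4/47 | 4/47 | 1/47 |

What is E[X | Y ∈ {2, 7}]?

169/33

P(Y ∈ {2, 7}) = 33/47.
Summing X·P(X=x,Y=y) over the conditioning event gives 169/47.
E[X | Y ∈ {2, 7}] = (169/47) / (33/47) = 169/33.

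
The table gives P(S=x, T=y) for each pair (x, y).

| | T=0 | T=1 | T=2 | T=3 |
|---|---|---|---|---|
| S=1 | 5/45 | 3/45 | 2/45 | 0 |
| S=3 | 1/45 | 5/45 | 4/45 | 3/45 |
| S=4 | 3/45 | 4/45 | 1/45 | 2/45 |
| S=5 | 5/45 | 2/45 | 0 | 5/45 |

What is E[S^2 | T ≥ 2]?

14

P(T ≥ 2) = 17/45.
Σ S^2·P over the event = 1·(2/45) + 9·(4/45) + 9·(3/45) + 16·(1/45) + 16·(2/45) + 25·(5/45) = 238/45.
E[S^2 | T ≥ 2] = (238/45) / (17/45) = 14.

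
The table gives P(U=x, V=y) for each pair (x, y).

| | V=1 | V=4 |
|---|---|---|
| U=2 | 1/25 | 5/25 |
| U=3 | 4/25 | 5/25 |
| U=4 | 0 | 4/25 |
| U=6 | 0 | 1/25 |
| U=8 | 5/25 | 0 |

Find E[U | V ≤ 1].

P(V ≤ 1) = 2/5.
Summing U·P(U=x,V=y) over the conditioning event gives 54/25.
E[U | V ≤ 1] = (54/25) / (2/5) = 27/5.

27/5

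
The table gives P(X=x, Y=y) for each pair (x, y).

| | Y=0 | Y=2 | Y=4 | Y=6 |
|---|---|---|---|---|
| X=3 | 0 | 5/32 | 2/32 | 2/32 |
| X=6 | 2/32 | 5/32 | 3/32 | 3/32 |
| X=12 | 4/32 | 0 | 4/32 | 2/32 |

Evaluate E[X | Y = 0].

P(Y = 0) = 3/16.
Σ X·P over the event = 6·(2/32) + 12·(4/32) = 15/8.
E[X | Y = 0] = (15/8) / (3/16) = 10.

10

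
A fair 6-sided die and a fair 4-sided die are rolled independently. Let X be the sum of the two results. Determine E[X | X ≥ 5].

62/9

P(X ≥ 5) = 3/4.
Σ over the event: 5·1/6 + 6·1/6 + 7·1/6 + 8·1/8 + 9·1/12 + 10·1/24 = 31/6.
E[X | X ≥ 5] = (31/6) / (3/4) = 62/9.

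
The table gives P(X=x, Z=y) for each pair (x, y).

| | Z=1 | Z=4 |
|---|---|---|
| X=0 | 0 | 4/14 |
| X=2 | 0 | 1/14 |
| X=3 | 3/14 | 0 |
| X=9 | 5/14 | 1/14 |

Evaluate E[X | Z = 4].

11/6

P(Z = 4) = 3/7.
Σ X·P over the event = 0·(4/14) + 2·(1/14) + 9·(1/14) = 11/14.
E[X | Z = 4] = (11/14) / (3/7) = 11/6.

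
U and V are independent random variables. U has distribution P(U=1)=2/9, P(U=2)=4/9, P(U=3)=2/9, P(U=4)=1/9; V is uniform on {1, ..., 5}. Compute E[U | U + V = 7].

P(U + V = 7) = 7/45.
Summing U·P(x,y) over outcomes with U + V = 7 gives 2/5.
E[U | U + V = 7] = (2/5) / (7/45) = 18/7.

18/7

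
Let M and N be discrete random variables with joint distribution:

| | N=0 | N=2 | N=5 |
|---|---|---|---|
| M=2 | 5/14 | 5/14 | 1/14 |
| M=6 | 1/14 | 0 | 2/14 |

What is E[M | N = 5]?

P(N = 5) = 3/14.
Summing M·P(M=x,N=y) over the conditioning event gives 1.
E[M | N = 5] = (1) / (3/14) = 14/3.

14/3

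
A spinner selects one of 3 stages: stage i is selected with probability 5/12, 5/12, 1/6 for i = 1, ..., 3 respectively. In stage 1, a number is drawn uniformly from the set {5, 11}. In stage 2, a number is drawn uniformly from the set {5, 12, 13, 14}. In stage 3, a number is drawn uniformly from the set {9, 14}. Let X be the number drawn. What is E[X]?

59/6

E[X | stage 1] = (5+11)/2 = 8.
E[X | stage 2] = (5+12+13+14)/4 = 11.
E[X | stage 3] = (9+14)/2 = 23/2.
E[X] = (5/12)·(8) + (5/12)·(11) + (1/6)·(23/2) = 59/6.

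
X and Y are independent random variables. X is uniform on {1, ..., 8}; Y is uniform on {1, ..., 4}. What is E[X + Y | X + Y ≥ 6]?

P(X + Y ≥ 6) = 11/16.
Summing (X+Y)·P(x,y) over outcomes with X + Y ≥ 6 gives 23/4.
E[X + Y | X + Y ≥ 6] = (23/4) / (11/16) = 92/11.

92/11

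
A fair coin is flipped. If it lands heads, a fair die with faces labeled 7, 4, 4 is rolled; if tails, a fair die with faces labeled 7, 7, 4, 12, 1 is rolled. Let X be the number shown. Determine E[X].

E[X | heads] = (7+4+4)/3 = 5.
E[X | tails] = (7+7+4+12+1)/5 = 31/5.
E[X] = (1/2)·(5) + (1/2)·(31/5) = 28/5.

28/5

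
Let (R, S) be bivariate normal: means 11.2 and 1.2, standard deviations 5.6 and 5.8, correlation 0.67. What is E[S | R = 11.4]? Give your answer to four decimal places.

The regression of S on R has slope ρ·σ_S/σ_R and passes through (μ_R, μ_S).
E[S | R=11.4] = 1.2 + (0.67)·(5.8/5.6)·(11.4 − (11.2)) = 1.2 + (0.69393)·(0.2) = 1.3388.

1.3388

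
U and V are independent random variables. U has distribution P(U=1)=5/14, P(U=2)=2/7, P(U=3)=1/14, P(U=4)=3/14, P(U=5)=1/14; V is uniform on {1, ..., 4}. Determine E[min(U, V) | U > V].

P(U > V) = 19/56.
Summing min(U,V)·P(x,y) over outcomes with U > V gives 5/8.
E[min(U, V) | U > V] = (5/8) / (19/56) = 35/19.

35/19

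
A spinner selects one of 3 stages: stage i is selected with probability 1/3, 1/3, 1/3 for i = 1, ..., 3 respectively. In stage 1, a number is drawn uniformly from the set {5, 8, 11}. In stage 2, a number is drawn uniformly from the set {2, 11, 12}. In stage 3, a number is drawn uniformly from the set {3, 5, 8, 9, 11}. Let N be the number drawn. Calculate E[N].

353/45

E[N | stage 1] = (5+8+11)/3 = 8.
E[N | stage 2] = (2+11+12)/3 = 25/3.
E[N | stage 3] = (3+5+8+9+11)/5 = 36/5.
By the law of total expectation,
E[N] = (1/3)·(8) + (1/3)·(25/3) + (1/3)·(36/5) = 353/45.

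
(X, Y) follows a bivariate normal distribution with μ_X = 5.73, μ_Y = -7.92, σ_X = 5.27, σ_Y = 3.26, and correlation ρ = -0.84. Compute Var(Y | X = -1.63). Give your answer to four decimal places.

3.1288

The conditional variance in a bivariate normal is σ_Y²(1 − ρ²), independent of x.
Var(Y | X=-1.63) = (3.26)²·(1 − (-0.84)²) = 10.6276·0.2944 = 3.1288.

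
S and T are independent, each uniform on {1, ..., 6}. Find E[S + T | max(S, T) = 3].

Outcomes with max(S, T) = 3: (1,3), (2,3), (3,1), (3,2), (3,3), each with probability 1/36.
E[S + T | max(S, T) = 3] = (4 + 5 + 4 + 5 + 6) / 5 = 24/5.

24/5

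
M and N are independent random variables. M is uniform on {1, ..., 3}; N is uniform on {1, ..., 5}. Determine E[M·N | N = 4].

8

P(N = 4) = 1/5.
Summing MN·P(x,y) over outcomes with N = 4 gives 8/5.
E[M·N | N = 4] = (8/5) / (1/5) = 8.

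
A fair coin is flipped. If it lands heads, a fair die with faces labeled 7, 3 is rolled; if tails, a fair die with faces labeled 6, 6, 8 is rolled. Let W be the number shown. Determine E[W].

35/6

E[W | heads] = (7+3)/2 = 5.
E[W | tails] = (6+6+8)/3 = 20/3.
By the law of total expectation,
E[W] = (1/2)·(5) + (1/2)·(20/3) = 35/6.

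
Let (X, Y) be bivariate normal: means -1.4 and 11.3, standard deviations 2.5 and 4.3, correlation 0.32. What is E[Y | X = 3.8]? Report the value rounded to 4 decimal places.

The regression of Y on X has slope ρ·σ_Y/σ_X and passes through (μ_X, μ_Y).
E[Y | X=3.8] = 11.3 + (0.32)·(4.3/2.5)·(3.8 − (-1.4)) = 11.3 + (0.5504)·(5.2) = 14.1621.

14.1621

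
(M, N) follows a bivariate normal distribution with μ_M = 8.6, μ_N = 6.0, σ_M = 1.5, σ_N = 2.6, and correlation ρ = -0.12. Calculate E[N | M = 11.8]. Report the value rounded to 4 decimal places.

The regression of N on M has slope ρ·σ_N/σ_M and passes through (μ_M, μ_N).
E[N | M=11.8] = 6.0 + (-0.12)·(2.6/1.5)·(11.8 − (8.6)) = 6.0 + (-0.208)·(3.2) = 5.3344.

5.3344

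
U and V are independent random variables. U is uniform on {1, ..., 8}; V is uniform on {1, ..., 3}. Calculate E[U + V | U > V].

22/3

P(U > V) = 3/4.
Summing (U+V)·P(x,y) over outcomes with U > V gives 11/2.
E[U + V | U > V] = (11/2) / (3/4) = 22/3.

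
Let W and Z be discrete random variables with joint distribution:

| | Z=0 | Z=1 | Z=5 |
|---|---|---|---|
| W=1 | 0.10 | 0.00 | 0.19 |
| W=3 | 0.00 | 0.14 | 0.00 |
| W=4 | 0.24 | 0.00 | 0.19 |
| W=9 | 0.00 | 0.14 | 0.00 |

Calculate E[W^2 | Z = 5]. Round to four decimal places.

P(Z = 5) = 0.38.
Σ W^2·P over the event = 1·(0.19) + 16·(0.19) = 3.23.
E[W^2 | Z = 5] = (3.23) / (0.38) = 8.5000.

8.5000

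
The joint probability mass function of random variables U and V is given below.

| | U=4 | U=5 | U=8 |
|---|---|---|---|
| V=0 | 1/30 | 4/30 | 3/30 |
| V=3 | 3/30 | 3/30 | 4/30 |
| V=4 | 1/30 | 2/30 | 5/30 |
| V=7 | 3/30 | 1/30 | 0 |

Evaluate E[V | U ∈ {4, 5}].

P(U ∈ {4, 5}) = 3/5.
Σ V·P over the event = 0·(1/30) + 3·(3/30) + 4·(1/30) + 7·(3/30) + 0·(4/30) + 3·(3/30) + 4·(2/30) + 7·(1/30) = 29/15.
E[V | U ∈ {4, 5}] = (29/15) / (3/5) = 29/9.

29/9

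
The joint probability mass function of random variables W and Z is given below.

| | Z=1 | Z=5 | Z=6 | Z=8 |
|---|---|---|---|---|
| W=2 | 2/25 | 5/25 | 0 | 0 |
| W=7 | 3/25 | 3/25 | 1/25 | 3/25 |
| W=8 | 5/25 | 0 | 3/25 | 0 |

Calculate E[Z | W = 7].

24/5

P(W = 7) = 2/5.
Summing Z·P(W=x,Z=y) over the conditioning event gives 48/25.
E[Z | W = 7] = (48/25) / (2/5) = 24/5.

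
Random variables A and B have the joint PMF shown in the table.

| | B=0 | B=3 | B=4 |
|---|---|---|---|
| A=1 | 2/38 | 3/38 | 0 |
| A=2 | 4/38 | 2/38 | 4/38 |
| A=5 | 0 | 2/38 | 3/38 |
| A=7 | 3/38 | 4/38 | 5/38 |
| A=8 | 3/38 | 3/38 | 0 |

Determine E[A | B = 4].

P(B = 4) = 6/19.
Summing A·P(A=x,B=y) over the conditioning event gives 29/19.
E[A | B = 4] = (29/19) / (6/19) = 29/6.

29/6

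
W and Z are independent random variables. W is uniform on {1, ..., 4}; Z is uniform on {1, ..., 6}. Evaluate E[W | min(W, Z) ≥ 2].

P(min(W, Z) ≥ 2) = 5/8.
Summing W·P(x,y) over outcomes with min(W, Z) ≥ 2 gives 15/8.
E[W | min(W, Z) ≥ 2] = (15/8) / (5/8) = 3.

3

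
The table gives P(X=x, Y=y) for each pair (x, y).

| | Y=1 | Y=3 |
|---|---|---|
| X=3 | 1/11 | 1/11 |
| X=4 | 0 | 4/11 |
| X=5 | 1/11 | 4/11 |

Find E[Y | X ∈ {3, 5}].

17/7

P(X ∈ {3, 5}) = 7/11.
Σ Y·P over the event = 1·(1/11) + 3·(1/11) + 1·(1/11) + 3·(4/11) = 17/11.
E[Y | X ∈ {3, 5}] = (17/11) / (7/11) = 17/7.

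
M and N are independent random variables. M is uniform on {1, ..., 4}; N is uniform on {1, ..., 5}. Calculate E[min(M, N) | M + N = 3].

P(M + N = 3) = 1/10.
Summing min(M,N)·P(x,y) over outcomes with M + N = 3 gives 1/10.
E[min(M, N) | M + N = 3] = (1/10) / (1/10) = 1.

1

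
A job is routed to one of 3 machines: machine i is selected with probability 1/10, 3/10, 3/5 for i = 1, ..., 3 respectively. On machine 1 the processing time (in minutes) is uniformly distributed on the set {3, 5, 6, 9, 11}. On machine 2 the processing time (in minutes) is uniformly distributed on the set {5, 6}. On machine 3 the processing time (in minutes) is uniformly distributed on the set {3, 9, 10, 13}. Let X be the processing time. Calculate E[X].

379/50

E[X | machine 1] = (3+5+6+9+11)/5 = 34/5.
E[X | machine 2] = (5+6)/2 = 11/2.
E[X | machine 3] = (3+9+10+13)/4 = 35/4.
E[X] = (1/10)·(34/5) + (3/10)·(11/2) + (3/5)·(35/4) = 379/50.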